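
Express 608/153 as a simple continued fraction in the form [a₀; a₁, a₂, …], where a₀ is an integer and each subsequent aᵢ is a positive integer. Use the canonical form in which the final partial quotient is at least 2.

[3; 1, 37, 4]

⌊608/153⌋ = 3, remainder 149
⌊153/149⌋ = 1, remainder 4
⌊149/4⌋ = 37, remainder 1
⌊4/1⌋ = 4, remainder 0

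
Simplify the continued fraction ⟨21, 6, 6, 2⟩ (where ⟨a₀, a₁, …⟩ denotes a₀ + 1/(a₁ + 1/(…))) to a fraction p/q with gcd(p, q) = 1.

1693/80

Start with 2.
6 + 1/(2/1) = 6 + 1/2 = 13/2
6 + 1/(13/2) = 6 + 2/13 = 80/13
21 + 1/(80/13) = 21 + 13/80 = 1693/80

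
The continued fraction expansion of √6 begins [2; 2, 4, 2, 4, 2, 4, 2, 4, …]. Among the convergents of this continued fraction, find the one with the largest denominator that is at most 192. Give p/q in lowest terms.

List convergents until the denominator exceeds the bound:
a_0 = 2: 2/1  (≤ bound)
a_1 = 2: 5/2  (≤ bound)
a_2 = 4: 22/9  (≤ bound)
a_3 = 2: 49/20  (≤ bound)
a_4 = 4: 218/89  (≤ bound)
a_5 = 2: 485/198  (> 192, stop)

218/89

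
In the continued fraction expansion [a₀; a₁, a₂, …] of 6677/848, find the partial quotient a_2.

Run the Euclidean algorithm, recording each quotient:
⌊6677/848⌋ = 7, remainder 741
⌊848/741⌋ = 1, remainder 107
⌊741/107⌋ = 6, remainder 99

6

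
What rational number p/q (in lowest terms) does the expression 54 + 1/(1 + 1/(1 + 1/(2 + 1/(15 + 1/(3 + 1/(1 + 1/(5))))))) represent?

a_0 = 54: 54/1
a_1 = 1: 55/1
a_2 = 1: 109/2
a_3 = 2: 273/5
a_4 = 15: 4204/77
a_5 = 3: 12885/236
a_6 = 1: 17089/313
a_7 = 5: 98330/1801

98330/1801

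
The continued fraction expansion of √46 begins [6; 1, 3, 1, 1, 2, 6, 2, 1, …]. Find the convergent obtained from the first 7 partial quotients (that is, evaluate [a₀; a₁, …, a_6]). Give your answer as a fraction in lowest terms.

a_0 = 6: 6/1
a_1 = 1: 7/1
a_2 = 3: 27/4
a_3 = 1: 34/5
a_4 = 1: 61/9
a_5 = 2: 156/23
a_6 = 6: 997/147

997/147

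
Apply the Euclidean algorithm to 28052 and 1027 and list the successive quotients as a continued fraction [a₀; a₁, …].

[27; 3, 5, 1, 1, 3, 8]

⌊28052/1027⌋ = 27, remainder 323
⌊1027/323⌋ = 3, remainder 58
⌊323/58⌋ = 5, remainder 33
⌊58/33⌋ = 1, remainder 25
⌊33/25⌋ = 1, remainder 8
⌊25/8⌋ = 3, remainder 1
⌊8/1⌋ = 8, remainder 0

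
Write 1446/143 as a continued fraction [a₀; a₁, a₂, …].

[10; 8, 1, 15]

1446 = 10·143 + 16, so a_0 = 10
143 = 8·16 + 15, so a_1 = 8
16 = 1·15 + 1, so a_2 = 1
15 = 15·1 + 0, so a_3 = 15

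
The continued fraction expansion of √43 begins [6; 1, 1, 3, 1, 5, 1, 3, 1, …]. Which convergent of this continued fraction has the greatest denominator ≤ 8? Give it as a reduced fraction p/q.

a_0 = 6: 6/1  (≤ bound)
a_1 = 1: 7/1  (≤ bound)
a_2 = 1: 13/2  (≤ bound)
a_3 = 3: 46/7  (≤ bound)
a_4 = 1: 59/9  (> 8, stop)

46/7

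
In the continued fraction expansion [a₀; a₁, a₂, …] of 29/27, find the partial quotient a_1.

13

29 ÷ 27 → quotient 1, remainder 2
27 ÷ 2 → quotient 13, remainder 1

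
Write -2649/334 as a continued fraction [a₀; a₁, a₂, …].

Run the Euclidean algorithm, recording each quotient:
-2649 = -8·334 + 23, so a_0 = -8
334 = 14·23 + 12, so a_1 = 14
23 = 1·12 + 11, so a_2 = 1
12 = 1·11 + 1, so a_3 = 1
11 = 11·1 + 0, so a_4 = 11

[-8; 14, 1, 1, 11]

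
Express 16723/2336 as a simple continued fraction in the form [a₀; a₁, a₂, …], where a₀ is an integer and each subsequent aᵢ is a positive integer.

⌊16723/2336⌋ = 7, remainder 371
⌊2336/371⌋ = 6, remainder 110
⌊371/110⌋ = 3, remainder 41
⌊110/41⌋ = 2, remainder 28
⌊41/28⌋ = 1, remainder 13
⌊28/13⌋ = 2, remainder 2
⌊13/2⌋ = 6, remainder 1
⌊2/1⌋ = 2, remainder 0

[7; 6, 3, 2, 1, 2, 6, 2]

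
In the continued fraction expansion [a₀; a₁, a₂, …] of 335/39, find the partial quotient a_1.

1

Run the Euclidean algorithm, recording each quotient:
⌊335/39⌋ = 8, remainder 23
⌊39/23⌋ = 1, remainder 16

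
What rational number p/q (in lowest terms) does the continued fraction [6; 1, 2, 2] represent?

Start with 2.
2 + 1/(2/1) = 2 + 1/2 = 5/2
1 + 1/(5/2) = 1 + 2/5 = 7/5
6 + 1/(7/5) = 6 + 5/7 = 47/7

47/7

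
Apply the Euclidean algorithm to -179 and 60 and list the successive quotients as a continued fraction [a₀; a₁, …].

[-3; 60]

Run the Euclidean algorithm, recording each quotient:
-179 ÷ 60 → quotient -3, remainder 1
60 ÷ 1 → quotient 60, remainder 0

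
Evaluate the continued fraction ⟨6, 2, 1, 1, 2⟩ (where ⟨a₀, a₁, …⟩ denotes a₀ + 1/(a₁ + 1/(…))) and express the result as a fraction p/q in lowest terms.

83/13

Start with 2.
1 + 1/(2/1) = 1 + 1/2 = 3/2
1 + 1/(3/2) = 1 + 2/3 = 5/3
2 + 1/(5/3) = 2 + 3/5 = 13/5
6 + 1/(13/5) = 6 + 5/13 = 83/13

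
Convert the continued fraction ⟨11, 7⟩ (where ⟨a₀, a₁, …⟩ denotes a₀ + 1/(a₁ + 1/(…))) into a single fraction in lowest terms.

Compute successive convergents:
a_0 = 11: 11/1
a_1 = 7: 78/7

78/7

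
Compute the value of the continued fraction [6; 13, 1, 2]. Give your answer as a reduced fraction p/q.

249/41

Collapse the nested fraction from the inside out:
Start with 2.
1 + 1/(2/1) = 1 + 1/2 = 3/2
13 + 1/(3/2) = 13 + 2/3 = 41/3
6 + 1/(41/3) = 6 + 3/41 = 249/41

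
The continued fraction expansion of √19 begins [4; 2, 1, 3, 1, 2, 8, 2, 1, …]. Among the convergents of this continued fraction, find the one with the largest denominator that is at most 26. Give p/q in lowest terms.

61/14

a_0 = 4: 4/1  (≤ bound)
a_1 = 2: 9/2  (≤ bound)
a_2 = 1: 13/3  (≤ bound)
a_3 = 3: 48/11  (≤ bound)
a_4 = 1: 61/14  (≤ bound)
a_5 = 2: 170/39  (> 26, stop)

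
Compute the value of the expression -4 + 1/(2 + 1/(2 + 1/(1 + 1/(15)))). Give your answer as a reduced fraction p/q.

Compute successive convergents:
a_0 = -4: -4/1
a_1 = 2: -7/2
a_2 = 2: -18/5
a_3 = 1: -25/7
a_4 = 15: -393/110

-393/110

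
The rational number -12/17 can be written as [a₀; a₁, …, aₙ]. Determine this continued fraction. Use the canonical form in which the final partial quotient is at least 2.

[-1; 3, 2, 2]

Run the Euclidean algorithm, recording each quotient:
-12 = -1·17 + 5, so a_0 = -1
17 = 3·5 + 2, so a_1 = 3
5 = 2·2 + 1, so a_2 = 2
2 = 2·1 + 0, so a_3 = 2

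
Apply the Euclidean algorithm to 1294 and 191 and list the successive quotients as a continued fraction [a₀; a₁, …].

[6; 1, 3, 2, 3, 1, 4]

Run the Euclidean algorithm, recording each quotient:
1294 = 6·191 + 148, so a_0 = 6
191 = 1·148 + 43, so a_1 = 1
148 = 3·43 + 19, so a_2 = 3
43 = 2·19 + 5, so a_3 = 2
19 = 3·5 + 4, so a_4 = 3
5 = 1·4 + 1, so a_5 = 1
4 = 4·1 + 0, so a_6 = 4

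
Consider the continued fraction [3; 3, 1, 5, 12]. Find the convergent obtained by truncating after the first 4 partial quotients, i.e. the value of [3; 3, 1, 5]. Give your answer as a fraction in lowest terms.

a_0 = 3: 3/1
a_1 = 3: 10/3
a_2 = 1: 13/4
a_3 = 5: 75/23

75/23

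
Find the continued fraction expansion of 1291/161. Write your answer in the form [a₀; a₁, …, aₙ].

Run the Euclidean algorithm, recording each quotient:
1291 ÷ 161 → quotient 8, remainder 3
161 ÷ 3 → quotient 53, remainder 2
3 ÷ 2 → quotient 1, remainder 1
2 ÷ 1 → quotient 2, remainder 0

[8; 53, 1, 2]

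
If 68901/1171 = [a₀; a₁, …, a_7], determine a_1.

Repeatedly divide and take the remainder:
⌊68901/1171⌋ = 58, remainder 983
⌊1171/983⌋ = 1, remainder 188

1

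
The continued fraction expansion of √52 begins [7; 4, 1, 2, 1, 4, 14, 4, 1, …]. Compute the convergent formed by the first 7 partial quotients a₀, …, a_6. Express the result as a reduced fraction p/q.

9223/1279

Work from the innermost term outward:
Start with 14.
4 + 1/(14/1) = 4 + 1/14 = 57/14
1 + 1/(57/14) = 1 + 14/57 = 71/57
2 + 1/(71/57) = 2 + 57/71 = 199/71
1 + 1/(199/71) = 1 + 71/199 = 270/199
4 + 1/(270/199) = 4 + 199/270 = 1279/270
7 + 1/(1279/270) = 7 + 270/1279 = 9223/1279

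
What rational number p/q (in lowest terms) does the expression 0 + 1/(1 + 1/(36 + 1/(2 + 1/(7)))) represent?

547/562

a_0 = 0: 0/1
a_1 = 1: 1/1
a_2 = 36: 36/37
a_3 = 2: 73/75
a_4 = 7: 547/562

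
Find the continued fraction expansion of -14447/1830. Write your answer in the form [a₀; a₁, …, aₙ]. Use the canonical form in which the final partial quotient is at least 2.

[-8; 9, 2, 13, 3, 2]

-14447 = -8·1830 + 193, so a_0 = -8
1830 = 9·193 + 93, so a_1 = 9
193 = 2·93 + 7, so a_2 = 2
93 = 13·7 + 2, so a_3 = 13
7 = 3·2 + 1, so a_4 = 3
2 = 2·1 + 0, so a_5 = 2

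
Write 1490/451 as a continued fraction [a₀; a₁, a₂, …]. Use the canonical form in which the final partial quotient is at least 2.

[3; 3, 3, 2, 2, 1, 5]

1490 = 3·451 + 137, so a_0 = 3
451 = 3·137 + 40, so a_1 = 3
137 = 3·40 + 17, so a_2 = 3
40 = 2·17 + 6, so a_3 = 2
17 = 2·6 + 5, so a_4 = 2
6 = 1·5 + 1, so a_5 = 1
5 = 5·1 + 0, so a_6 = 5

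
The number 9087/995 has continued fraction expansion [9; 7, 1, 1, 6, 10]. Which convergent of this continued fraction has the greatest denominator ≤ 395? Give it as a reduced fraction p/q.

List convergents until the denominator exceeds the bound:
a_0 = 9: 9/1  (≤ bound)
a_1 = 7: 64/7  (≤ bound)
a_2 = 1: 73/8  (≤ bound)
a_3 = 1: 137/15  (≤ bound)
a_4 = 6: 895/98  (≤ bound)
a_5 = 10: 9087/995  (> 395, stop)

895/98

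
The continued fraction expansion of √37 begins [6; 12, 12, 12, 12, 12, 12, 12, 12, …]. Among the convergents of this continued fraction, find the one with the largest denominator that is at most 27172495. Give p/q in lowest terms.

a_0 = 6: 6/1  (≤ bound)
a_1 = 12: 73/12  (≤ bound)
a_2 = 12: 882/145  (≤ bound)
a_3 = 12: 10657/1752  (≤ bound)
a_4 = 12: 128766/21169  (≤ bound)
a_5 = 12: 1555849/255780  (≤ bound)
a_6 = 12: 18798954/3090529  (≤ bound)
a_7 = 12: 227143297/37342128  (> 27172495, stop)

18798954/3090529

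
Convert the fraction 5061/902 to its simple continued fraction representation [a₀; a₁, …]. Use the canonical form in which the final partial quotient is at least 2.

[5; 1, 1, 1, 1, 3, 12, 4]

Apply division with remainder until the remainder is 0:
⌊5061/902⌋ = 5, remainder 551
⌊902/551⌋ = 1, remainder 351
⌊551/351⌋ = 1, remainder 200
⌊351/200⌋ = 1, remainder 151
⌊200/151⌋ = 1, remainder 49
⌊151/49⌋ = 3, remainder 4
⌊49/4⌋ = 12, remainder 1
⌊4/1⌋ = 4, remainder 0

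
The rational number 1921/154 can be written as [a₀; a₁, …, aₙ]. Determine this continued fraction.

1921 ÷ 154 → quotient 12, remainder 73
154 ÷ 73 → quotient 2, remainder 8
73 ÷ 8 → quotient 9, remainder 1
8 ÷ 1 → quotient 8, remainder 0

[12; 2, 9, 8]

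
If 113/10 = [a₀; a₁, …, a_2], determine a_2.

Run the Euclidean algorithm, recording each quotient:
113 = 11·10 + 3, so a_0 = 11
10 = 3·3 + 1, so a_1 = 3
3 = 3·1 + 0, so a_2 = 3

3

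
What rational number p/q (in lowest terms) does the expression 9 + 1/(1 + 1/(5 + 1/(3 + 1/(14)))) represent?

2677/272

a_0 = 9: 9/1
a_1 = 1: 10/1
a_2 = 5: 59/6
a_3 = 3: 187/19
a_4 = 14: 2677/272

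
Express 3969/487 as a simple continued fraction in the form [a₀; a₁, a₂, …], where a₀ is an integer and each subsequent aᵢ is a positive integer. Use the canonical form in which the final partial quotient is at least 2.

Apply division with remainder until the remainder is 0:
3969 ÷ 487 → quotient 8, remainder 73
487 ÷ 73 → quotient 6, remainder 49
73 ÷ 49 → quotient 1, remainder 24
49 ÷ 24 → quotient 2, remainder 1
24 ÷ 1 → quotient 24, remainder 0

[8; 6, 1, 2, 24]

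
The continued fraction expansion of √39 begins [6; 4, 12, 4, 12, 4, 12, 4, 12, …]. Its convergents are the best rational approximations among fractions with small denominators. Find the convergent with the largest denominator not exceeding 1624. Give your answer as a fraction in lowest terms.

1249/200

a_0 = 6: 6/1  (≤ bound)
a_1 = 4: 25/4  (≤ bound)
a_2 = 12: 306/49  (≤ bound)
a_3 = 4: 1249/200  (≤ bound)
a_4 = 12: 15294/2449  (> 1624, stop)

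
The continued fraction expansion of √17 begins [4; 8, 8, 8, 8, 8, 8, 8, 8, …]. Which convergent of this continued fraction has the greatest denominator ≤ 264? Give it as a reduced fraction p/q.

268/65

a_0 = 4: 4/1  (≤ bound)
a_1 = 8: 33/8  (≤ bound)
a_2 = 8: 268/65  (≤ bound)
a_3 = 8: 2177/528  (> 264, stop)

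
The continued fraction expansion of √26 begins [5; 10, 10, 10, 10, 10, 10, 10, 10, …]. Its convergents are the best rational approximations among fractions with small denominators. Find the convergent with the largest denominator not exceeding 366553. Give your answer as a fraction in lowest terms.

530451/104030

List convergents until the denominator exceeds the bound:
a_0 = 5: 5/1  (≤ bound)
a_1 = 10: 51/10  (≤ bound)
a_2 = 10: 515/101  (≤ bound)
a_3 = 10: 5201/1020  (≤ bound)
a_4 = 10: 52525/10301  (≤ bound)
a_5 = 10: 530451/104030  (≤ bound)
a_6 = 10: 5357035/1050601  (> 366553, stop)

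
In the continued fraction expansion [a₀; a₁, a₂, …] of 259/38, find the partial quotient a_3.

259 = 6·38 + 31, so a_0 = 6
38 = 1·31 + 7, so a_1 = 1
31 = 4·7 + 3, so a_2 = 4
7 = 2·3 + 1, so a_3 = 2

2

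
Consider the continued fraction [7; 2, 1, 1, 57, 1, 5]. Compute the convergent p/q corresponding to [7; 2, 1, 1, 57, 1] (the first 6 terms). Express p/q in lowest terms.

2168/293

Work from the innermost term outward:
Start with 1.
57 + 1/(1/1) = 57 + 1/1 = 58/1
1 + 1/(58/1) = 1 + 1/58 = 59/58
1 + 1/(59/58) = 1 + 58/59 = 117/59
2 + 1/(117/59) = 2 + 59/117 = 293/117
7 + 1/(293/117) = 7 + 117/293 = 2168/293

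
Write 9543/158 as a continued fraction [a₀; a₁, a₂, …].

[60; 2, 1, 1, 31]

Run the Euclidean algorithm, recording each quotient:
9543 = 60·158 + 63, so a_0 = 60
158 = 2·63 + 32, so a_1 = 2
63 = 1·32 + 31, so a_2 = 1
32 = 1·31 + 1, so a_3 = 1
31 = 31·1 + 0, so a_4 = 31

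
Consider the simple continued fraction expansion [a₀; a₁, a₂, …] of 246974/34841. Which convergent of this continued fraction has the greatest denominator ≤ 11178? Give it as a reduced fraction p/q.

17601/2483

List convergents until the denominator exceeds the bound:
a_0 = 7: 7/1  (≤ bound)
a_1 = 11: 78/11  (≤ bound)
a_2 = 3: 241/34  (≤ bound)
a_3 = 2: 560/79  (≤ bound)
a_4 = 31: 17601/2483  (≤ bound)
a_5 = 14: 246974/34841  (> 11178, stop)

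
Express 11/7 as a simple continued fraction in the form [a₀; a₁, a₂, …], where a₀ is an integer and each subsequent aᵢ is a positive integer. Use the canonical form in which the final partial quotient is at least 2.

Apply division with remainder until the remainder is 0:
⌊11/7⌋ = 1, remainder 4
⌊7/4⌋ = 1, remainder 3
⌊4/3⌋ = 1, remainder 1
⌊3/1⌋ = 3, remainder 0

[1; 1, 1, 3]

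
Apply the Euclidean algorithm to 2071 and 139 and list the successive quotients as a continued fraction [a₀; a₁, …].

Apply division with remainder until the remainder is 0:
⌊2071/139⌋ = 14, remainder 125
⌊139/125⌋ = 1, remainder 14
⌊125/14⌋ = 8, remainder 13
⌊14/13⌋ = 1, remainder 1
⌊13/1⌋ = 13, remainder 0

[14; 1, 8, 1, 13]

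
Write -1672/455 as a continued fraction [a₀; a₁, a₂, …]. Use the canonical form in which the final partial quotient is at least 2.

[-4; 3, 13, 2, 5]

⌊-1672/455⌋ = -4, remainder 148
⌊455/148⌋ = 3, remainder 11
⌊148/11⌋ = 13, remainder 5
⌊11/5⌋ = 2, remainder 1
⌊5/1⌋ = 5, remainder 0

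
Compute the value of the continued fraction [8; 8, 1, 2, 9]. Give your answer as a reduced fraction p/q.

1972/243

Build up convergents one term at a time:
a_0 = 8: 8/1
a_1 = 8: 65/8
a_2 = 1: 73/9
a_3 = 2: 211/26
a_4 = 9: 1972/243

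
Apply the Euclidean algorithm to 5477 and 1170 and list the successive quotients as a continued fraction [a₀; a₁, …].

5477 ÷ 1170 → quotient 4, remainder 797
1170 ÷ 797 → quotient 1, remainder 373
797 ÷ 373 → quotient 2, remainder 51
373 ÷ 51 → quotient 7, remainder 16
51 ÷ 16 → quotient 3, remainder 3
16 ÷ 3 → quotient 5, remainder 1
3 ÷ 1 → quotient 3, remainder 0

[4; 1, 2, 7, 3, 5, 3]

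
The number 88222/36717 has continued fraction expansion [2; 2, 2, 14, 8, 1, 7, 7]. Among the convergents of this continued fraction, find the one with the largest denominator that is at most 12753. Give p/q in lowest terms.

12379/5152

a_0 = 2: 2/1  (≤ bound)
a_1 = 2: 5/2  (≤ bound)
a_2 = 2: 12/5  (≤ bound)
a_3 = 14: 173/72  (≤ bound)
a_4 = 8: 1396/581  (≤ bound)
a_5 = 1: 1569/653  (≤ bound)
a_6 = 7: 12379/5152  (≤ bound)
a_7 = 7: 88222/36717  (> 12753, stop)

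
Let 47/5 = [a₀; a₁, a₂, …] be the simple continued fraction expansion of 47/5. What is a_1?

2

Run the Euclidean algorithm, recording each quotient:
47 ÷ 5 → quotient 9, remainder 2
5 ÷ 2 → quotient 2, remainder 1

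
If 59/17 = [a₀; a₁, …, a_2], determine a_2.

Apply division with remainder until the remainder is 0:
⌊59/17⌋ = 3, remainder 8
⌊17/8⌋ = 2, remainder 1
⌊8/1⌋ = 8, remainder 0

8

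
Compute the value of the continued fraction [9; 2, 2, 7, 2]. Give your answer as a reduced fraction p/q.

743/79

a_0 = 9: 9/1
a_1 = 2: 19/2
a_2 = 2: 47/5
a_3 = 7: 348/37
a_4 = 2: 743/79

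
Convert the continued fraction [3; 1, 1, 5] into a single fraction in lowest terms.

Start with 5.
1 + 1/(5/1) = 1 + 1/5 = 6/5
1 + 1/(6/5) = 1 + 5/6 = 11/6
3 + 1/(11/6) = 3 + 6/11 = 39/11

39/11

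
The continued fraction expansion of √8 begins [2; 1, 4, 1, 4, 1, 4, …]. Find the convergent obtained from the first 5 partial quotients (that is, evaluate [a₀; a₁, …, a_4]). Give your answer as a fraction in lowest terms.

82/29

Compute successive convergents:
a_0 = 2: 2/1
a_1 = 1: 3/1
a_2 = 4: 14/5
a_3 = 1: 17/6
a_4 = 4: 82/29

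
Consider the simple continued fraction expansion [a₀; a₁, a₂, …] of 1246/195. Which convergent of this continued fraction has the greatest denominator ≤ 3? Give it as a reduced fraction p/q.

19/3

a_0 = 6: 6/1  (≤ bound)
a_1 = 2: 13/2  (≤ bound)
a_2 = 1: 19/3  (≤ bound)
a_3 = 1: 32/5  (> 3, stop)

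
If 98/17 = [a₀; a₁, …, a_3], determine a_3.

4

Repeatedly divide and take the remainder:
98 = 5·17 + 13, so a_0 = 5
17 = 1·13 + 4, so a_1 = 1
13 = 3·4 + 1, so a_2 = 3
4 = 4·1 + 0, so a_3 = 4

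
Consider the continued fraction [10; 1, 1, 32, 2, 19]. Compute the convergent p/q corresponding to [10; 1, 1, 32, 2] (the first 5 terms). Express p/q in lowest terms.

1387/132

a_0 = 10: 10/1
a_1 = 1: 11/1
a_2 = 1: 21/2
a_3 = 32: 683/65
a_4 = 2: 1387/132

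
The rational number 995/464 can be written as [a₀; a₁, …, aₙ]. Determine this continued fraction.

[2; 6, 1, 12, 2, 2]

Run the Euclidean algorithm, recording each quotient:
995 ÷ 464 → quotient 2, remainder 67
464 ÷ 67 → quotient 6, remainder 62
67 ÷ 62 → quotient 1, remainder 5
62 ÷ 5 → quotient 12, remainder 2
5 ÷ 2 → quotient 2, remainder 1
2 ÷ 1 → quotient 2, remainder 0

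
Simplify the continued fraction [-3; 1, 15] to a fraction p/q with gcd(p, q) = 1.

-33/16

a_0 = -3: -3/1
a_1 = 1: -2/1
a_2 = 15: -33/16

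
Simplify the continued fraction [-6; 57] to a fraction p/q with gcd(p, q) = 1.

Starting at the tail and folding back:
Start with 57.
-6 + 1/(57/1) = -6 + 1/57 = -341/57

-341/57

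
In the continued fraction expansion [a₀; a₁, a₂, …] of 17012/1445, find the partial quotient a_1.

⌊17012/1445⌋ = 11, remainder 1117
⌊1445/1117⌋ = 1, remainder 328

1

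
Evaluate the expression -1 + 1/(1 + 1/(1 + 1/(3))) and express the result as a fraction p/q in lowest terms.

Starting at the tail and folding back:
Start with 3.
1 + 1/(3/1) = 1 + 1/3 = 4/3
1 + 1/(4/3) = 1 + 3/4 = 7/4
-1 + 1/(7/4) = -1 + 4/7 = -3/7

-3/7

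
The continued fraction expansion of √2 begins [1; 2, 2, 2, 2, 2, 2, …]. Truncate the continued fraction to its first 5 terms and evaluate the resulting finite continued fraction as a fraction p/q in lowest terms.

41/29

Start with 2.
2 + 1/(2/1) = 2 + 1/2 = 5/2
2 + 1/(5/2) = 2 + 2/5 = 12/5
2 + 1/(12/5) = 2 + 5/12 = 29/12
1 + 1/(29/12) = 1 + 12/29 = 41/29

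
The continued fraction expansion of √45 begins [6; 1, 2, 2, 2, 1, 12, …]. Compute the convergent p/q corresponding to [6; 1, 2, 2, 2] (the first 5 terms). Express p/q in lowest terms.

114/17

Work from the innermost term outward:
Start with 2.
2 + 1/(2/1) = 2 + 1/2 = 5/2
2 + 1/(5/2) = 2 + 2/5 = 12/5
1 + 1/(12/5) = 1 + 5/12 = 17/12
6 + 1/(17/12) = 6 + 12/17 = 114/17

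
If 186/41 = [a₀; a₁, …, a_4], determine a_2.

⌊186/41⌋ = 4, remainder 22
⌊41/22⌋ = 1, remainder 19
⌊22/19⌋ = 1, remainder 3

1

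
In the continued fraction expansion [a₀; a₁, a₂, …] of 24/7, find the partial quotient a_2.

3

⌊24/7⌋ = 3, remainder 3
⌊7/3⌋ = 2, remainder 1
⌊3/1⌋ = 3, remainder 0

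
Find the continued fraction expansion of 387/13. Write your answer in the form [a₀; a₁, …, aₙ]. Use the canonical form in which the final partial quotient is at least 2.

Run the Euclidean algorithm, recording each quotient:
⌊387/13⌋ = 29, remainder 10
⌊13/10⌋ = 1, remainder 3
⌊10/3⌋ = 3, remainder 1
⌊3/1⌋ = 3, remainder 0

[29; 1, 3, 3]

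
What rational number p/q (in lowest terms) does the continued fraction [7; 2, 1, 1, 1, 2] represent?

155/21

Starting at the tail and folding back:
Start with 2.
1 + 1/(2/1) = 1 + 1/2 = 3/2
1 + 1/(3/2) = 1 + 2/3 = 5/3
1 + 1/(5/3) = 1 + 3/5 = 8/5
2 + 1/(8/5) = 2 + 5/8 = 21/8
7 + 1/(21/8) = 7 + 8/21 = 155/21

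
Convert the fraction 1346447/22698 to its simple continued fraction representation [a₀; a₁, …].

Repeatedly divide and take the remainder:
⌊1346447/22698⌋ = 59, remainder 7265
⌊22698/7265⌋ = 3, remainder 903
⌊7265/903⌋ = 8, remainder 41
⌊903/41⌋ = 22, remainder 1
⌊41/1⌋ = 41, remainder 0

[59; 3, 8, 22, 41]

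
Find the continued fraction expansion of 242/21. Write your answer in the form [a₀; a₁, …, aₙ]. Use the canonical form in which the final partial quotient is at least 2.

[11; 1, 1, 10]

242 ÷ 21 → quotient 11, remainder 11
21 ÷ 11 → quotient 1, remainder 10
11 ÷ 10 → quotient 1, remainder 1
10 ÷ 1 → quotient 10, remainder 0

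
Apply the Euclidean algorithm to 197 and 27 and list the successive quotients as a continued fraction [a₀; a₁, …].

[7; 3, 2, 1, 2]

Repeatedly divide and take the remainder:
197 ÷ 27 → quotient 7, remainder 8
27 ÷ 8 → quotient 3, remainder 3
8 ÷ 3 → quotient 2, remainder 2
3 ÷ 2 → quotient 1, remainder 1
2 ÷ 1 → quotient 2, remainder 0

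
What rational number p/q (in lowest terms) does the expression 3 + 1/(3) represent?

10/3

Start with 3.
3 + 1/(3/1) = 3 + 1/3 = 10/3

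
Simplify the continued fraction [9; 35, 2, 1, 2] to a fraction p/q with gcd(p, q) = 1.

Build up convergents one term at a time:
a_0 = 9: 9/1
a_1 = 35: 316/35
a_2 = 2: 641/71
a_3 = 1: 957/106
a_4 = 2: 2555/283

2555/283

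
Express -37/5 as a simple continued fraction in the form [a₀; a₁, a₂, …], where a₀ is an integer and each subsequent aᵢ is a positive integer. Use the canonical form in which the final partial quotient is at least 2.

Run the Euclidean algorithm, recording each quotient:
-37 ÷ 5 → quotient -8, remainder 3
5 ÷ 3 → quotient 1, remainder 2
3 ÷ 2 → quotient 1, remainder 1
2 ÷ 1 → quotient 2, remainder 0

[-8; 1, 1, 2]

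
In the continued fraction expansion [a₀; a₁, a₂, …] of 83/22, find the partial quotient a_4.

Apply division with remainder until the remainder is 0:
⌊83/22⌋ = 3, remainder 17
⌊22/17⌋ = 1, remainder 5
⌊17/5⌋ = 3, remainder 2
⌊5/2⌋ = 2, remainder 1
⌊2/1⌋ = 2, remainder 0

2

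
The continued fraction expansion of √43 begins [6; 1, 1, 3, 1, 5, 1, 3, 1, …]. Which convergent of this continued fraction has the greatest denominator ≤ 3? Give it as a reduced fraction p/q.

13/2

a_0 = 6: 6/1  (≤ bound)
a_1 = 1: 7/1  (≤ bound)
a_2 = 1: 13/2  (≤ bound)
a_3 = 3: 46/7  (> 3, stop)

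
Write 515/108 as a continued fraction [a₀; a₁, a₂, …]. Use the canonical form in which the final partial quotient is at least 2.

[4; 1, 3, 3, 8]

⌊515/108⌋ = 4, remainder 83
⌊108/83⌋ = 1, remainder 25
⌊83/25⌋ = 3, remainder 8
⌊25/8⌋ = 3, remainder 1
⌊8/1⌋ = 8, remainder 0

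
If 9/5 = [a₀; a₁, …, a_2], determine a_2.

9 = 1·5 + 4, so a_0 = 1
5 = 1·4 + 1, so a_1 = 1
4 = 4·1 + 0, so a_2 = 4

4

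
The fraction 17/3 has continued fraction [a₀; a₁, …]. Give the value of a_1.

1

17 = 5·3 + 2, so a_0 = 5
3 = 1·2 + 1, so a_1 = 1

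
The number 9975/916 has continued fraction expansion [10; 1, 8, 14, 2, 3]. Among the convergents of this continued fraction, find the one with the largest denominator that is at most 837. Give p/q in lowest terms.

a_0 = 10: 10/1  (≤ bound)
a_1 = 1: 11/1  (≤ bound)
a_2 = 8: 98/9  (≤ bound)
a_3 = 14: 1383/127  (≤ bound)
a_4 = 2: 2864/263  (≤ bound)
a_5 = 3: 9975/916  (> 837, stop)

2864/263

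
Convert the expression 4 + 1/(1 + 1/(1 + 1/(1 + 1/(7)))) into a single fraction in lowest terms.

a_0 = 4: 4/1
a_1 = 1: 5/1
a_2 = 1: 9/2
a_3 = 1: 14/3
a_4 = 7: 107/23

107/23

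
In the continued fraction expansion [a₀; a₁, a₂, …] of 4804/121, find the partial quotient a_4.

1

4804 ÷ 121 → quotient 39, remainder 85
121 ÷ 85 → quotient 1, remainder 36
85 ÷ 36 → quotient 2, remainder 13
36 ÷ 13 → quotient 2, remainder 10
13 ÷ 10 → quotient 1, remainder 3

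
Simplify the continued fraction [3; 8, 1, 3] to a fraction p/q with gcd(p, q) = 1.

109/35

Collapse the nested fraction from the inside out:
Start with 3.
1 + 1/(3/1) = 1 + 1/3 = 4/3
8 + 1/(4/3) = 8 + 3/4 = 35/4
3 + 1/(35/4) = 3 + 4/35 = 109/35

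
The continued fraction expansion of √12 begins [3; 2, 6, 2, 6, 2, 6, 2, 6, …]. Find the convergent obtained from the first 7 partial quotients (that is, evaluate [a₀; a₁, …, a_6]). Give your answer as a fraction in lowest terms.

8733/2521

Work from the innermost term outward:
Start with 6.
2 + 1/(6/1) = 2 + 1/6 = 13/6
6 + 1/(13/6) = 6 + 6/13 = 84/13
2 + 1/(84/13) = 2 + 13/84 = 181/84
6 + 1/(181/84) = 6 + 84/181 = 1170/181
2 + 1/(1170/181) = 2 + 181/1170 = 2521/1170
3 + 1/(2521/1170) = 3 + 1170/2521 = 8733/2521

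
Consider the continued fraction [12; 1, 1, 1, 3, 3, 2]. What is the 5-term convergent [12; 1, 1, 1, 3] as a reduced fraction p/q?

Starting at the tail and folding back:
Start with 3.
1 + 1/(3/1) = 1 + 1/3 = 4/3
1 + 1/(4/3) = 1 + 3/4 = 7/4
1 + 1/(7/4) = 1 + 4/7 = 11/7
12 + 1/(11/7) = 12 + 7/11 = 139/11

139/11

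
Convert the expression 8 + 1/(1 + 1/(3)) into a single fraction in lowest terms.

35/4

Starting at the tail and folding back:
Start with 3.
1 + 1/(3/1) = 1 + 1/3 = 4/3
8 + 1/(4/3) = 8 + 3/4 = 35/4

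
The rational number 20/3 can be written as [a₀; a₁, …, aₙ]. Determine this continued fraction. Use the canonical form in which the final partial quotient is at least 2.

Apply division with remainder until the remainder is 0:
20 = 6·3 + 2, so a_0 = 6
3 = 1·2 + 1, so a_1 = 1
2 = 2·1 + 0, so a_2 = 2

[6; 1, 2]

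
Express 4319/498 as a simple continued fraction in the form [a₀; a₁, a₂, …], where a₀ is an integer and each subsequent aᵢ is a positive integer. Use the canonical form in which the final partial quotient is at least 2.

[8; 1, 2, 18, 9]

Run the Euclidean algorithm, recording each quotient:
4319 = 8·498 + 335, so a_0 = 8
498 = 1·335 + 163, so a_1 = 1
335 = 2·163 + 9, so a_2 = 2
163 = 18·9 + 1, so a_3 = 18
9 = 9·1 + 0, so a_4 = 9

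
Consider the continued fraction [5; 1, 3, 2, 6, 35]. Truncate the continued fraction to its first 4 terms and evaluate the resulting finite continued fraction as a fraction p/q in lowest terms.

Work from the innermost term outward:
Start with 2.
3 + 1/(2/1) = 3 + 1/2 = 7/2
1 + 1/(7/2) = 1 + 2/7 = 9/7
5 + 1/(9/7) = 5 + 7/9 = 52/9

52/9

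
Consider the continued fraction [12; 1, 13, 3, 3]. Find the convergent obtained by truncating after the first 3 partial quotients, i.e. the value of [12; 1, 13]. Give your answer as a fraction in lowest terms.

Start with 13.
1 + 1/(13/1) = 1 + 1/13 = 14/13
12 + 1/(14/13) = 12 + 13/14 = 181/14

181/14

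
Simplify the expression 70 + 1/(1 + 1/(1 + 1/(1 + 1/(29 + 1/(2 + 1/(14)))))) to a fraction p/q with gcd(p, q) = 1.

185349/2623

a_0 = 70: 70/1
a_1 = 1: 71/1
a_2 = 1: 141/2
a_3 = 1: 212/3
a_4 = 29: 6289/89
a_5 = 2: 12790/181
a_6 = 14: 185349/2623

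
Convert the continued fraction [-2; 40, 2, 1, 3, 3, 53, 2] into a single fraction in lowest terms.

a_0 = -2: -2/1
a_1 = 40: -79/40
a_2 = 2: -160/81
a_3 = 1: -239/121
a_4 = 3: -877/444
a_5 = 3: -2870/1453
a_6 = 53: -152987/77453
a_7 = 2: -308844/156359

-308844/156359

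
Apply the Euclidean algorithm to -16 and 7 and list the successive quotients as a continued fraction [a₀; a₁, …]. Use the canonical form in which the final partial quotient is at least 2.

[-3; 1, 2, 2]

⌊-16/7⌋ = -3, remainder 5
⌊7/5⌋ = 1, remainder 2
⌊5/2⌋ = 2, remainder 1
⌊2/1⌋ = 2, remainder 0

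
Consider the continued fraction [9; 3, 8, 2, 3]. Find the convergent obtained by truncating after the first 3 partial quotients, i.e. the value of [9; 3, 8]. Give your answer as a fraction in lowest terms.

Collapse the nested fraction from the inside out:
Start with 8.
3 + 1/(8/1) = 3 + 1/8 = 25/8
9 + 1/(25/8) = 9 + 8/25 = 233/25

233/25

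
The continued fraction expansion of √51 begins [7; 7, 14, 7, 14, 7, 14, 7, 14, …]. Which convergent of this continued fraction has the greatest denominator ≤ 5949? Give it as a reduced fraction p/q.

a_0 = 7: 7/1  (≤ bound)
a_1 = 7: 50/7  (≤ bound)
a_2 = 14: 707/99  (≤ bound)
a_3 = 7: 4999/700  (≤ bound)
a_4 = 14: 70693/9899  (> 5949, stop)

4999/700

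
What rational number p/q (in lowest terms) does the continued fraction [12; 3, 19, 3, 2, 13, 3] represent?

209706/17011

Build up convergents one term at a time:
a_0 = 12: 12/1
a_1 = 3: 37/3
a_2 = 19: 715/58
a_3 = 3: 2182/177
a_4 = 2: 5079/412
a_5 = 13: 68209/5533
a_6 = 3: 209706/17011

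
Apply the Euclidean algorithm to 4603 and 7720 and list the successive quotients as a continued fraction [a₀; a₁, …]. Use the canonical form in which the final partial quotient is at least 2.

4603 ÷ 7720 → quotient 0, remainder 4603
7720 ÷ 4603 → quotient 1, remainder 3117
4603 ÷ 3117 → quotient 1, remainder 1486
3117 ÷ 1486 → quotient 2, remainder 145
1486 ÷ 145 → quotient 10, remainder 36
145 ÷ 36 → quotient 4, remainder 1
36 ÷ 1 → quotient 36, remainder 0

[0; 1, 1, 2, 10, 4, 36]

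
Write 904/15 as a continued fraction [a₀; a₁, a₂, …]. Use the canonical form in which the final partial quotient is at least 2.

[60; 3, 1, 3]

904 = 60·15 + 4, so a_0 = 60
15 = 3·4 + 3, so a_1 = 3
4 = 1·3 + 1, so a_2 = 1
3 = 3·1 + 0, so a_3 = 3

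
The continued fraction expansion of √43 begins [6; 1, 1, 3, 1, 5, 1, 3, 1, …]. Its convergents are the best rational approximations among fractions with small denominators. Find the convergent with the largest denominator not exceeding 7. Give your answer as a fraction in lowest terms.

46/7

a_0 = 6: 6/1  (≤ bound)
a_1 = 1: 7/1  (≤ bound)
a_2 = 1: 13/2  (≤ bound)
a_3 = 3: 46/7  (≤ bound)
a_4 = 1: 59/9  (> 7, stop)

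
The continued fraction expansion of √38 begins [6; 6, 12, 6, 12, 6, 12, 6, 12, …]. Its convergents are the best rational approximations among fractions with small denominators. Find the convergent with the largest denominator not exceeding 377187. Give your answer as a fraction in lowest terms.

a_0 = 6: 6/1  (≤ bound)
a_1 = 6: 37/6  (≤ bound)
a_2 = 12: 450/73  (≤ bound)
a_3 = 6: 2737/444  (≤ bound)
a_4 = 12: 33294/5401  (≤ bound)
a_5 = 6: 202501/32850  (≤ bound)
a_6 = 12: 2463306/399601  (> 377187, stop)

202501/32850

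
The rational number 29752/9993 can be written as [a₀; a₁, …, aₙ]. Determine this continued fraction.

[2; 1, 43, 45, 2, 2]

⌊29752/9993⌋ = 2, remainder 9766
⌊9993/9766⌋ = 1, remainder 227
⌊9766/227⌋ = 43, remainder 5
⌊227/5⌋ = 45, remainder 2
⌊5/2⌋ = 2, remainder 1
⌊2/1⌋ = 2, remainder 0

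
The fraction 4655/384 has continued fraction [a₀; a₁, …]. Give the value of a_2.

⌊4655/384⌋ = 12, remainder 47
⌊384/47⌋ = 8, remainder 8
⌊47/8⌋ = 5, remainder 7

5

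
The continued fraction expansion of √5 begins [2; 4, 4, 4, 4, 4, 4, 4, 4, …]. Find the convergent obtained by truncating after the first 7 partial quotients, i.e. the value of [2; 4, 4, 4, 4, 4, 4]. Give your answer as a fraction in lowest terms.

a_0 = 2: 2/1
a_1 = 4: 9/4
a_2 = 4: 38/17
a_3 = 4: 161/72
a_4 = 4: 682/305
a_5 = 4: 2889/1292
a_6 = 4: 12238/5473

12238/5473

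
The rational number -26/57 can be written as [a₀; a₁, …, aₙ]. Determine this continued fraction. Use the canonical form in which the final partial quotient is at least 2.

[-1; 1, 1, 5, 5]

Apply division with remainder until the remainder is 0:
-26 = -1·57 + 31, so a_0 = -1
57 = 1·31 + 26, so a_1 = 1
31 = 1·26 + 5, so a_2 = 1
26 = 5·5 + 1, so a_3 = 5
5 = 5·1 + 0, so a_4 = 5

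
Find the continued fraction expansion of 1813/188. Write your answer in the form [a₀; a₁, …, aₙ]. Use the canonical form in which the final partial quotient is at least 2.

[9; 1, 1, 1, 4, 6, 2]

Apply division with remainder until the remainder is 0:
⌊1813/188⌋ = 9, remainder 121
⌊188/121⌋ = 1, remainder 67
⌊121/67⌋ = 1, remainder 54
⌊67/54⌋ = 1, remainder 13
⌊54/13⌋ = 4, remainder 2
⌊13/2⌋ = 6, remainder 1
⌊2/1⌋ = 2, remainder 0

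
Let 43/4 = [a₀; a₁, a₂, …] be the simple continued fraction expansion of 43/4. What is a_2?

43 = 10·4 + 3, so a_0 = 10
4 = 1·3 + 1, so a_1 = 1
3 = 3·1 + 0, so a_2 = 3

3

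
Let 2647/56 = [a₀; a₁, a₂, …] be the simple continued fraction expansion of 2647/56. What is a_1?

3

2647 = 47·56 + 15, so a_0 = 47
56 = 3·15 + 11, so a_1 = 3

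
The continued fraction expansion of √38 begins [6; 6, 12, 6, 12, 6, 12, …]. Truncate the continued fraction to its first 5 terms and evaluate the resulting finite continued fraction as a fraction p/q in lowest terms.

33294/5401

Start with 12.
6 + 1/(12/1) = 6 + 1/12 = 73/12
12 + 1/(73/12) = 12 + 12/73 = 888/73
6 + 1/(888/73) = 6 + 73/888 = 5401/888
6 + 1/(5401/888) = 6 + 888/5401 = 33294/5401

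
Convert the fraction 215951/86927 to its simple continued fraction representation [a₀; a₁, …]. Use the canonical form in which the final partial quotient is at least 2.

[2; 2, 15, 2, 2, 12, 44]

215951 = 2·86927 + 42097, so a_0 = 2
86927 = 2·42097 + 2733, so a_1 = 2
42097 = 15·2733 + 1102, so a_2 = 15
2733 = 2·1102 + 529, so a_3 = 2
1102 = 2·529 + 44, so a_4 = 2
529 = 12·44 + 1, so a_5 = 12
44 = 44·1 + 0, so a_6 = 44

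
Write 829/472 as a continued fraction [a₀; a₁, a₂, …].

[1; 1, 3, 9, 1, 1, 2, 2]

⌊829/472⌋ = 1, remainder 357
⌊472/357⌋ = 1, remainder 115
⌊357/115⌋ = 3, remainder 12
⌊115/12⌋ = 9, remainder 7
⌊12/7⌋ = 1, remainder 5
⌊7/5⌋ = 1, remainder 2
⌊5/2⌋ = 2, remainder 1
⌊2/1⌋ = 2, remainder 0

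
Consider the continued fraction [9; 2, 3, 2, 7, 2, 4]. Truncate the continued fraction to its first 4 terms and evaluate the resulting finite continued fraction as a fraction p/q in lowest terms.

151/16

Start with 2.
3 + 1/(2/1) = 3 + 1/2 = 7/2
2 + 1/(7/2) = 2 + 2/7 = 16/7
9 + 1/(16/7) = 9 + 7/16 = 151/16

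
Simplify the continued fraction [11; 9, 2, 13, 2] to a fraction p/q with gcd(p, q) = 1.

5897/531

Build up convergents one term at a time:
a_0 = 11: 11/1
a_1 = 9: 100/9
a_2 = 2: 211/19
a_3 = 13: 2843/256
a_4 = 2: 5897/531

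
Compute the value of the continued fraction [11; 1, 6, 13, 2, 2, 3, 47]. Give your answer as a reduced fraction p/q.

904637/76285

Use the convergent recurrence hₖ = aₖ·hₖ₋₁ + hₖ₋₂ (and likewise for the denominators kₖ):
a_0 = 11: 11/1
a_1 = 1: 12/1
a_2 = 6: 83/7
a_3 = 13: 1091/92
a_4 = 2: 2265/191
a_5 = 2: 5621/474
a_6 = 3: 19128/1613
a_7 = 47: 904637/76285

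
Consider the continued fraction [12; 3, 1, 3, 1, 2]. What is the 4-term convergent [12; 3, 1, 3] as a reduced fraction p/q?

184/15

a_0 = 12: 12/1
a_1 = 3: 37/3
a_2 = 1: 49/4
a_3 = 3: 184/15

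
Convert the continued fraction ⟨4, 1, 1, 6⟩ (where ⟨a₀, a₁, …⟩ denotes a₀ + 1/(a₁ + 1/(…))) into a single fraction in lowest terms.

Compute successive convergents:
a_0 = 4: 4/1
a_1 = 1: 5/1
a_2 = 1: 9/2
a_3 = 6: 59/13

59/13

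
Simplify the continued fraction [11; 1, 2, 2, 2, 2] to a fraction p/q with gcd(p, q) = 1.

Starting at the tail and folding back:
Start with 2.
2 + 1/(2/1) = 2 + 1/2 = 5/2
2 + 1/(5/2) = 2 + 2/5 = 12/5
2 + 1/(12/5) = 2 + 5/12 = 29/12
1 + 1/(29/12) = 1 + 12/29 = 41/29
11 + 1/(41/29) = 11 + 29/41 = 480/41

480/41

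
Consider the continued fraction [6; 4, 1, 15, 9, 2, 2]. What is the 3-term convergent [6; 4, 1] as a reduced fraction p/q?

Work from the innermost term outward:
Start with 1.
4 + 1/(1/1) = 4 + 1/1 = 5/1
6 + 1/(5/1) = 6 + 1/5 = 31/5

31/5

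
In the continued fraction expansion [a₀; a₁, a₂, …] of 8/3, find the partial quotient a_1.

1

Run the Euclidean algorithm, recording each quotient:
8 ÷ 3 → quotient 2, remainder 2
3 ÷ 2 → quotient 1, remainder 1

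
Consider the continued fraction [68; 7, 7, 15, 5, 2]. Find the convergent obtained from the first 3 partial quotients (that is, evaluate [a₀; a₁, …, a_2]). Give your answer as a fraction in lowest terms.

3407/50

Start with 7.
7 + 1/(7/1) = 7 + 1/7 = 50/7
68 + 1/(50/7) = 68 + 7/50 = 3407/50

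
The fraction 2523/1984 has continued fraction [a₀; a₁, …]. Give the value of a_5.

Repeatedly divide and take the remainder:
⌊2523/1984⌋ = 1, remainder 539
⌊1984/539⌋ = 3, remainder 367
⌊539/367⌋ = 1, remainder 172
⌊367/172⌋ = 2, remainder 23
⌊172/23⌋ = 7, remainder 11
⌊23/11⌋ = 2, remainder 1

2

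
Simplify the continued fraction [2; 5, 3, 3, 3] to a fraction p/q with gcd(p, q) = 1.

Collapse the nested fraction from the inside out:
Start with 3.
3 + 1/(3/1) = 3 + 1/3 = 10/3
3 + 1/(10/3) = 3 + 3/10 = 33/10
5 + 1/(33/10) = 5 + 10/33 = 175/33
2 + 1/(175/33) = 2 + 33/175 = 383/175

383/175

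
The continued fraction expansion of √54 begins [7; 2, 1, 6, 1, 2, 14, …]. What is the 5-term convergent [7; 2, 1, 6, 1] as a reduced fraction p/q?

169/23

Build up convergents one term at a time:
a_0 = 7: 7/1
a_1 = 2: 15/2
a_2 = 1: 22/3
a_3 = 6: 147/20
a_4 = 1: 169/23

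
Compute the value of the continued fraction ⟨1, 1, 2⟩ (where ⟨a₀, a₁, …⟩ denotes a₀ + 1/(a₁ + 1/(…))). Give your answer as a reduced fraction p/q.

5/3

Use the convergent recurrence hₖ = aₖ·hₖ₋₁ + hₖ₋₂ (and likewise for the denominators kₖ):
a_0 = 1: 1/1
a_1 = 1: 2/1
a_2 = 2: 5/3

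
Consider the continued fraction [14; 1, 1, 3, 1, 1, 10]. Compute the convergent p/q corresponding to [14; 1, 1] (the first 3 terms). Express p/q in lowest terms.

29/2

Compute successive convergents:
a_0 = 14: 14/1
a_1 = 1: 15/1
a_2 = 1: 29/2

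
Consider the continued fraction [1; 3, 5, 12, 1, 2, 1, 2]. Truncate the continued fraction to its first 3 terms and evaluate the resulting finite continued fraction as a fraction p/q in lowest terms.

a_0 = 1: 1/1
a_1 = 3: 4/3
a_2 = 5: 21/16

21/16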